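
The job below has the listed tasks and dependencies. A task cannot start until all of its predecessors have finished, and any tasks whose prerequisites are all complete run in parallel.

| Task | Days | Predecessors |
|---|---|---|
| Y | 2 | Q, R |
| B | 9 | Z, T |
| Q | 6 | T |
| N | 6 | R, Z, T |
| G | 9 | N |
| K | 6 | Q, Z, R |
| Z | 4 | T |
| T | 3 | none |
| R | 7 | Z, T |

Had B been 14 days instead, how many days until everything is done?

As given, the longest chain is T→Z→R→N→G = 3+4+7+6+9 = 29, so the finish is 29 days.
B has 13 days of float (longest path through it is 16).
No other chain overtakes it, so the finish is 29 days.

29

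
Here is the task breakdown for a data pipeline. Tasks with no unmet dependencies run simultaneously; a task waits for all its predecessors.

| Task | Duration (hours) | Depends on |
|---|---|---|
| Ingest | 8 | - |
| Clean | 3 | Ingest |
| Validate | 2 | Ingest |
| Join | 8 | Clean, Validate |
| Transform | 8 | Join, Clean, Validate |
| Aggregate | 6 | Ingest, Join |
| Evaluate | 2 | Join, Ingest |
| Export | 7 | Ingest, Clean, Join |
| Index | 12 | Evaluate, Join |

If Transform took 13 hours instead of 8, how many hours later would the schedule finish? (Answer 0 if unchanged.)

Critical path before the change: Ingest→Clean→Join→Evaluate→Index = 8+3+8+2+12 = 33 giving 33 hours.
Transform is off the critical path — its longest chain is 27 hours, giving 6 of slack.
No other chain overtakes it, so the finish is 33 hours.
Change in finish: 33 − 33 = +0 hours.

0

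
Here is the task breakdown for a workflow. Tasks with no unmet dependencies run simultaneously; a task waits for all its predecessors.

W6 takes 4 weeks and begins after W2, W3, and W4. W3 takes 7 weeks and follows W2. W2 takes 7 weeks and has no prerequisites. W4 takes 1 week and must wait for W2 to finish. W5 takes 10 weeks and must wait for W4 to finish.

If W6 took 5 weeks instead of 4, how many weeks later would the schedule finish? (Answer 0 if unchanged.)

1

Baseline: W2→W3→W6 = 7+7+4 = 18 → 18 weeks.
W6 is on the critical path; changing it to 5 makes that path 19 weeks.
No other chain overtakes it, so the finish is 19 weeks.
Change in finish: 19 − 18 = +1 weeks.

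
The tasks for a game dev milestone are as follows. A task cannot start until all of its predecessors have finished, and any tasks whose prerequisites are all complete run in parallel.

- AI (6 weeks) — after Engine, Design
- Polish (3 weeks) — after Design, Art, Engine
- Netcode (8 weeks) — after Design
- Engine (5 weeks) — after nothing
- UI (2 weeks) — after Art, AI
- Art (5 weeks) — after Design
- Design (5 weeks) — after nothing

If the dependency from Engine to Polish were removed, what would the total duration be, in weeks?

Before: longest chain Design→Art→Polish = 5+5+3 = 13, finish 13.
Dropping Engine→Polish doesn't change Polish's earliest start (10); another predecessor still binds.
New critical path: Design→Art→Polish = 5+5+3 = 13 ⇒ 13 weeks.

13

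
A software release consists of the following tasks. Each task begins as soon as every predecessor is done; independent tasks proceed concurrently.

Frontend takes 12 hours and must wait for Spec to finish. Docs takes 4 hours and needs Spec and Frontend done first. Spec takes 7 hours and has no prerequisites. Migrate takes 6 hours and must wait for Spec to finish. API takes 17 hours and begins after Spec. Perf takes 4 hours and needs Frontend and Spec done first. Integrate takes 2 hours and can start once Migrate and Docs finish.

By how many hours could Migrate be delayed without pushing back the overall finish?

Spec→Frontend→Docs→Integrate = 7+12+4+2 = 25 sets the makespan at 25 hours.
Migrate finishes as early as 13 and must finish by 23.
Float = 25 − 15 = 10.

10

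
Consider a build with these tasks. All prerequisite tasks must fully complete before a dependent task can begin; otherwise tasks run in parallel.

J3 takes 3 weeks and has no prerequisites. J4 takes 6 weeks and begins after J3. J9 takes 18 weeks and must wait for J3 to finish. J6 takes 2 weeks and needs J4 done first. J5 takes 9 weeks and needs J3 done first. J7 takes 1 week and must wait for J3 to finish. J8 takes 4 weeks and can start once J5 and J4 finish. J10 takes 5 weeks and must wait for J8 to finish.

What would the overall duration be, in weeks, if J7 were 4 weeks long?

Actual critical path: J3→J5→J8→J10 = 3+9+4+5 = 21 ⇒ 21 weeks.
J7 is off the critical path — its longest chain is 4 weeks, giving 17 of slack.
The critical path is still J3→J5→J8→J10; finish is now 21 weeks.

21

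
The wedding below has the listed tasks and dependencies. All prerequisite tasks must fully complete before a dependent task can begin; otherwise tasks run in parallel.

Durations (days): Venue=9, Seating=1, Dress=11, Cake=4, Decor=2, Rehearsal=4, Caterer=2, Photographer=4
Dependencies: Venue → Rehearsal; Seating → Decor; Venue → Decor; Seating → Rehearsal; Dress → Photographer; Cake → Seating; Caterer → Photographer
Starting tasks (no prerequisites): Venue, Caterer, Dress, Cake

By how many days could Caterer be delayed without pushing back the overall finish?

The longest chain is Dress→Photographer = 11+4 = 15; overall finish 15 days.
Longest path through Caterer: 6 days (earliest finish 2, latest finish 11).
Slack of Caterer = 9 − 0 = 9 days.

9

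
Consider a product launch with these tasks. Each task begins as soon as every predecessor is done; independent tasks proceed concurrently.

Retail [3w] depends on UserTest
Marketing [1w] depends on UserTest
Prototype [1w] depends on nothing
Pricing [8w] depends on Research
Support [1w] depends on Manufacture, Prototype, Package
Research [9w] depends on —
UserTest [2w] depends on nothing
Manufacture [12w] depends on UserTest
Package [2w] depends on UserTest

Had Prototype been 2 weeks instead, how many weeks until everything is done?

17

Actual critical path: Research→Pricing = 9+8 = 17 ⇒ 17 weeks.
The longest path through Prototype is only 2 weeks, so Prototype has float 15.
No other chain overtakes it, so the finish is 17 weeks.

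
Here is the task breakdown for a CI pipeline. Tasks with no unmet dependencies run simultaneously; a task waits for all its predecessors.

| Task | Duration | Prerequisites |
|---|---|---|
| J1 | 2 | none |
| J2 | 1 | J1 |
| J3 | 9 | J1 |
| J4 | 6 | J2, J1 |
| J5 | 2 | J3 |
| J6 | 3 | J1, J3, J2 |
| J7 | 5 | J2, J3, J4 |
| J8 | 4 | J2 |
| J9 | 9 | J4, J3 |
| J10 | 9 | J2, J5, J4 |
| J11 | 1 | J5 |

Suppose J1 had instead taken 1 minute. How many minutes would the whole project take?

The binding path is J1→J3→J5→J10 = 2+9+2+9 = 22; finish at 22 minutes.
J1 is on the critical path; changing it to 1 makes that path 21 minutes.
The critical path is still J1→J3→J5→J10; finish is now 21 minutes.

21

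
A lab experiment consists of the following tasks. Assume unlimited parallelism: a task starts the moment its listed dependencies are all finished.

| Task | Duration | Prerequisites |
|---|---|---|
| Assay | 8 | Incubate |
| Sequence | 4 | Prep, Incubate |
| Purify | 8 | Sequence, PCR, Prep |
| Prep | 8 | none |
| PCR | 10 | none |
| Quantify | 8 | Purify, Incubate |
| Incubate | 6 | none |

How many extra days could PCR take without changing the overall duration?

2

Critical path: Prep→Sequence→Purify→Quantify = 8+4+8+8 = 28, so the finish is 28 days.
PCR finishes as early as 10 and must finish by 12.
Float = 28 − 26 = 2.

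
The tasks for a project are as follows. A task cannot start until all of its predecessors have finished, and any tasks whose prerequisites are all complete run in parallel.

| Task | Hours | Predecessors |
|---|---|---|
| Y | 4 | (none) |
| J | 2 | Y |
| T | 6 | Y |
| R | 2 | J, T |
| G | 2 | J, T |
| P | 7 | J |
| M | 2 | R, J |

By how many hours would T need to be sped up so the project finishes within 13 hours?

Current finish: 14 hours; target: 13.
T is on every critical path, so each hour cut from T cuts the finish by one (this holds down to a finish of 13).
Need 14 − 13 = 1 hour off T → T becomes 5 hours, finish becomes 13.

1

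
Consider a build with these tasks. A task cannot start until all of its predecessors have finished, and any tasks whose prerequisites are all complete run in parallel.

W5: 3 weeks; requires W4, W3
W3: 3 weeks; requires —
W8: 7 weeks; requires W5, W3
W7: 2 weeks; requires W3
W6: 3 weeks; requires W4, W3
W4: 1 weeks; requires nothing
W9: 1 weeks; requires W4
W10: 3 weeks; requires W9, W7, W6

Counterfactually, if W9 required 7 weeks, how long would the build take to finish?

Actual critical path: W3→W5→W8 = 3+3+7 = 13 ⇒ 13 weeks.
W9 has 8 weeks of float (longest path through it is 5).
The critical path is still W3→W5→W8; finish is now 13 weeks.

13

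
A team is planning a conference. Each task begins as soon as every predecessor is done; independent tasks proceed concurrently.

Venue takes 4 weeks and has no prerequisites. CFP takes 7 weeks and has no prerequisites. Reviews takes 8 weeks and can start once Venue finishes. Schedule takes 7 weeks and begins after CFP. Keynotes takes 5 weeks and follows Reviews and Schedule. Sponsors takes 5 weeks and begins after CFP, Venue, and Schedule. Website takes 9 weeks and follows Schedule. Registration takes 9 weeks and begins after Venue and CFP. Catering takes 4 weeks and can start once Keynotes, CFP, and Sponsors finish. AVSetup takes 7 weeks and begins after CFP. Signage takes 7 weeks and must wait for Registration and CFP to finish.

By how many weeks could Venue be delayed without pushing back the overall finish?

2

The longest chain is CFP→Schedule→Keynotes→Catering = 7+7+5+4 = 23; overall finish 23 weeks.
Longest path through Venue: 21 weeks (earliest finish 4, latest finish 6).
Slack of Venue = 2 − 0 = 2 weeks.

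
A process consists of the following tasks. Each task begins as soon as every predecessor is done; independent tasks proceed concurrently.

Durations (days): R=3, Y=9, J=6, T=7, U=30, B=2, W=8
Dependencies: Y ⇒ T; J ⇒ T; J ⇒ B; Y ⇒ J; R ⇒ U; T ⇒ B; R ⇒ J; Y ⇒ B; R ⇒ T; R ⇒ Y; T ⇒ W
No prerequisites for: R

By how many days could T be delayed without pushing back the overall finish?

R→Y→J→T→W = 3+9+6+7+8 = 33 sets the makespan at 33 days.
The longest chain containing T totals 33 days.
Slack of T = 18 − 18 = 0 days.

0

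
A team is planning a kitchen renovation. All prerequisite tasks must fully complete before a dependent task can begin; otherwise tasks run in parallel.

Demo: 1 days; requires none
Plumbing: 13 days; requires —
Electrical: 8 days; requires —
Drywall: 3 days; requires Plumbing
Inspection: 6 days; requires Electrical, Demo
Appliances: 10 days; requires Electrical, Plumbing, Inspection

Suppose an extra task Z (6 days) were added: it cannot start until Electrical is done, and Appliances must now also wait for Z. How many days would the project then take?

24

Originally the project takes 24 days.
With Z inserted, Appliances now waits for max(Electrical, Plumbing, Inspection, Z).
New critical path: Electrical→Z→Appliances = 8+6+10 = 24 ⇒ 24 days.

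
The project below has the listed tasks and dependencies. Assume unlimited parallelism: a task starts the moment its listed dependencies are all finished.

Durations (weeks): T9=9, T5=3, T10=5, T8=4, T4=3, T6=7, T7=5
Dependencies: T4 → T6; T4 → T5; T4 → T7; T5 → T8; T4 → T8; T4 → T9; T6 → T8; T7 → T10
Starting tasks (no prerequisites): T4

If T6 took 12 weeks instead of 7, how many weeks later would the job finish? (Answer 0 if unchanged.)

Baseline: T4→T6→T8 = 3+7+4 = 14 → 14 weeks.
Since T6 is critical, the +5 change carries straight to that chain (now 19 weeks).
That remains the longest chain; total 19 weeks.
Change in finish: 19 − 14 = +5 weeks.

5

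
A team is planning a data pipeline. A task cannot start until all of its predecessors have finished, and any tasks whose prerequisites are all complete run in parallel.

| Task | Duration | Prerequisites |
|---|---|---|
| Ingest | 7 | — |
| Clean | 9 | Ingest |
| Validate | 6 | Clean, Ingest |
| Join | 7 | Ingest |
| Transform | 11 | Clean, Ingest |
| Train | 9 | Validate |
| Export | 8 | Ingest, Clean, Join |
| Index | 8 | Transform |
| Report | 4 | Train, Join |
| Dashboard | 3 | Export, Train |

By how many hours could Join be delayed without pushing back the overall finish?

10

Ingest→Clean→Validate→Train→Report = 7+9+6+9+4 = 35 sets the makespan at 35 hours.
The longest chain containing Join totals 25 hours.
So Join can slip 24 − 14 = 10 hours.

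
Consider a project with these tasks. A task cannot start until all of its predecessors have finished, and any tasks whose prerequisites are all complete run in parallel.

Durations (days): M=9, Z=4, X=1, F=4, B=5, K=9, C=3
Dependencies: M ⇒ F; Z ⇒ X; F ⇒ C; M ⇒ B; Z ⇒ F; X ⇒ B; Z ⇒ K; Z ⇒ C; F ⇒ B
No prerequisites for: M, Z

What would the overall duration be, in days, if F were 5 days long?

19

As given, the longest chain is M→F→B = 9+4+5 = 18, so the finish is 18 days.
F lies on that path, so at 5 days the path becomes 19 days.
No other chain overtakes it, so the finish is 19 days.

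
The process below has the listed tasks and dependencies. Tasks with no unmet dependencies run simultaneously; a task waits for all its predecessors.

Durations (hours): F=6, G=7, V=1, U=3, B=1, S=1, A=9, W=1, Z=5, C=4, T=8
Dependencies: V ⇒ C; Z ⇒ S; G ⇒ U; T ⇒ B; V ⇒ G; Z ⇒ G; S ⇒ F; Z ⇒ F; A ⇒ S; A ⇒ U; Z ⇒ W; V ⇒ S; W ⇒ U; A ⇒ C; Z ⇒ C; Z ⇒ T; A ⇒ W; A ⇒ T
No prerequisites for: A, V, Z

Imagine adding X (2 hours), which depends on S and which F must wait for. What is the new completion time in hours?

Originally the project takes 18 hours.
With X inserted, F now waits for max(Z, S, X).
New critical path: A→T→B = 9+8+1 = 18 ⇒ 18 hours.

18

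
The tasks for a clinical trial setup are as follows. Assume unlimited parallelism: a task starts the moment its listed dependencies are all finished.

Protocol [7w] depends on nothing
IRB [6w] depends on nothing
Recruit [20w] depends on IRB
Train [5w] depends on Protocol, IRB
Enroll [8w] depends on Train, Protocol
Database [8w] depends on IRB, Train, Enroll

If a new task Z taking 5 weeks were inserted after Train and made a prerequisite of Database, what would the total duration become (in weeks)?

28

Originally the job takes 28 weeks.
With Z inserted, Database now waits for max(IRB, Train, Enroll, Z).
New critical path: Protocol→Train→Enroll→Database = 7+5+8+8 = 28 ⇒ 28 weeks.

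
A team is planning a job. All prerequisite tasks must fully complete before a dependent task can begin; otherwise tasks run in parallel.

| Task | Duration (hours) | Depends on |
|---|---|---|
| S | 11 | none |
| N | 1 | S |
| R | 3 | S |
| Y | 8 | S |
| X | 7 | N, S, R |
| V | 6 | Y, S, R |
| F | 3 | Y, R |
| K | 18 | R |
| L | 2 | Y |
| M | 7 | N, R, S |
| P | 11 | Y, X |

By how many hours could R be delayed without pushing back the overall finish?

0

S→R→X→P = 11+3+7+11 = 32 sets the makespan at 32 hours.
Longest path through R: 32 hours (earliest finish 14, latest finish 14).
Float = 32 − 32 = 0.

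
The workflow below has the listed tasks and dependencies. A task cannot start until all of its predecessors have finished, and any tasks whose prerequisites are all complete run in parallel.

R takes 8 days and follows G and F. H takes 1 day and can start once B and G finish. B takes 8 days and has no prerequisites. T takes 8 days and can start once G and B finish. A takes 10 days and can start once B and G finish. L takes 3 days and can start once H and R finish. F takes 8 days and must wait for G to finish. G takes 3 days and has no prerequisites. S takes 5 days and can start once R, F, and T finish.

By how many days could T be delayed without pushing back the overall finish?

Critical path: G→F→R→S = 3+8+8+5 = 24, so the finish is 24 days.
Longest path through T: 21 days (earliest finish 16, latest finish 19).
So T can slip 19 − 16 = 3 days.

3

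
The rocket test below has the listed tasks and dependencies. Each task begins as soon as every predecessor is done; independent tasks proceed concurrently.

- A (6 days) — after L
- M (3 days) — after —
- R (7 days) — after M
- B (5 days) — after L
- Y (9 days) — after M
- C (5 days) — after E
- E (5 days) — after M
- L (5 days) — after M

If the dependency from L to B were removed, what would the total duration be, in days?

14

With the dependency in place, M→L→A = 3+5+6 = 14 sets the finish at 14 days.
Without L→B, B's earliest start moves from 8 to 0.
After: M→L→A = 3+5+6 = 14 → 14 days.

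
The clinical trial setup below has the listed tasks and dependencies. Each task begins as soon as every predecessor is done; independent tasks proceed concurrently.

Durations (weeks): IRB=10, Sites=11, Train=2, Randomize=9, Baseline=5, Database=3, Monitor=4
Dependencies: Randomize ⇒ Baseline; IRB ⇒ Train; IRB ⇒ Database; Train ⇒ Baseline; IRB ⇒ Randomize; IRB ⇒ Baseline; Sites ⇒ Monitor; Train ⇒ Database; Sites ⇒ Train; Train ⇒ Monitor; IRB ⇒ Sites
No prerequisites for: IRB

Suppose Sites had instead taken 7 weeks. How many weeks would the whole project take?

Actual critical path: IRB→Sites→Train→Baseline = 10+11+2+5 = 28 ⇒ 28 weeks.
Sites lies on that path, so at 7 weeks the path becomes 24 weeks.
No other chain overtakes it, so the finish is 24 weeks.

24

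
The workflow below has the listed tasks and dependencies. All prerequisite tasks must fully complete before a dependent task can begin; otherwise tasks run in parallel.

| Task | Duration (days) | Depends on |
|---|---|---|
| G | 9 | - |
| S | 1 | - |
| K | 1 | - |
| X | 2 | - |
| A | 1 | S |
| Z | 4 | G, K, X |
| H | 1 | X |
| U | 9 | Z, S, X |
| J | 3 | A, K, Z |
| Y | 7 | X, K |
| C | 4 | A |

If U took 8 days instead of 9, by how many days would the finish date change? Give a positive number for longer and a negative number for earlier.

-1

Critical path before the change: G→Z→U = 9+4+9 = 22 giving 22 days.
U is on the critical path; changing it to 8 makes that path 21 days.
The critical path is still G→Z→U; finish is now 21 days.
Change in finish: 21 − 22 = -1 days.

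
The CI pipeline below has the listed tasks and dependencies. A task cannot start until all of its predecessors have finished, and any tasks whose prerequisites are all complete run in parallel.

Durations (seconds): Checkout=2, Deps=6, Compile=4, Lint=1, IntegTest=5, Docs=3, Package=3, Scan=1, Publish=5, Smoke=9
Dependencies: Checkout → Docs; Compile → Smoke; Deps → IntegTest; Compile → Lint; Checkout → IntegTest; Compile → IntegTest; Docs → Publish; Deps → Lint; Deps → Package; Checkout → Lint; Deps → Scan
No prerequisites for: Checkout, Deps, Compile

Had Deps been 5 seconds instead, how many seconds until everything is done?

13

Baseline: Compile→Smoke = 4+9 = 13 → 13 seconds.
The longest path through Deps is only 11 seconds, so Deps has float 2.
The critical path is still Compile→Smoke; finish is now 13 seconds.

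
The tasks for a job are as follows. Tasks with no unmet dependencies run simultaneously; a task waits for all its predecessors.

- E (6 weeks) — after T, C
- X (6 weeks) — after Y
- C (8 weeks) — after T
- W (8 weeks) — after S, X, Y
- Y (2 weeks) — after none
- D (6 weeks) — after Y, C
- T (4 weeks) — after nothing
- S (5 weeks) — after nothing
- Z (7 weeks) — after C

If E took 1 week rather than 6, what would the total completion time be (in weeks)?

19

Actual critical path: T→C→Z = 4+8+7 = 19 ⇒ 19 weeks.
The longest path through E is only 18 weeks, so E has float 1.
The critical path is still T→C→Z; finish is now 19 weeks.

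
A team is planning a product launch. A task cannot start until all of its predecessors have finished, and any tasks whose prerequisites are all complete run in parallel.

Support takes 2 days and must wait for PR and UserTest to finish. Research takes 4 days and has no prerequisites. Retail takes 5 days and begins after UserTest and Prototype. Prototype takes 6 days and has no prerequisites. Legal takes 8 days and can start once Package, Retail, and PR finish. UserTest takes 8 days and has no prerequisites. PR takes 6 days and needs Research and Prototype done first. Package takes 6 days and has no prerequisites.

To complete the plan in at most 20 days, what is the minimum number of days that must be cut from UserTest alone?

Current finish: 21 days; target: 20.
UserTest is on every critical path, so each day cut from UserTest cuts the finish by one (this holds down to a finish of 20).
Need 21 − 20 = 1 day off UserTest → UserTest becomes 7 days, finish becomes 20.

1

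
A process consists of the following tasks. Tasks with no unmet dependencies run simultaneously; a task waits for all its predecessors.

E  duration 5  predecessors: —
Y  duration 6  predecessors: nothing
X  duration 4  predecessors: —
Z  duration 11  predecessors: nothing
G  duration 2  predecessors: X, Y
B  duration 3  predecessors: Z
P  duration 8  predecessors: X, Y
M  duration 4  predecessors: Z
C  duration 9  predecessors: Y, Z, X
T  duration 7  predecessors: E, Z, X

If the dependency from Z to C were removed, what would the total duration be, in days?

18

With the dependency in place, Z→C = 11+9 = 20 sets the finish at 20 days.
Without Z→C, C's earliest start moves from 11 to 6.
The longest chain is now Z→T = 11+7 = 18, so the process takes 18 days.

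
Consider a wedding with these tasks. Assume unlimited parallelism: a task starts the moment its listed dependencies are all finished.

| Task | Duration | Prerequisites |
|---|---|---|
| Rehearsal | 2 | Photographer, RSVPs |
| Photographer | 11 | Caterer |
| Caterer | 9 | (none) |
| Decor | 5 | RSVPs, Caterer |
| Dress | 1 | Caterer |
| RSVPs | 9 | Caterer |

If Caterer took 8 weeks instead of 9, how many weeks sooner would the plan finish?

1

As given, the longest chain is Caterer→RSVPs→Decor = 9+9+5 = 23, so the finish is 23 weeks.
Since Caterer is critical, the -1 change carries straight to that chain (now 22 weeks).
That remains the longest chain; total 22 weeks.
Change in finish: 22 − 23 = -1 weeks.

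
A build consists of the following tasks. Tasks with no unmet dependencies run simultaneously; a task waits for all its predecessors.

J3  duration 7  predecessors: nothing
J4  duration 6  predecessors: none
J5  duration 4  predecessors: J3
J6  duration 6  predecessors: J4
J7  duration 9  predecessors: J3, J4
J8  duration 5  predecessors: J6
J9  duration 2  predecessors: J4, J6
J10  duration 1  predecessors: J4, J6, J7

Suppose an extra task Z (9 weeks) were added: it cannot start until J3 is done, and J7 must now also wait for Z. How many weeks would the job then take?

Originally the job takes 17 weeks.
With Z inserted, J7 now waits for max(J3, J4, Z).
New critical path: J3→Z→J7→J10 = 7+9+9+1 = 26 ⇒ 26 weeks.

26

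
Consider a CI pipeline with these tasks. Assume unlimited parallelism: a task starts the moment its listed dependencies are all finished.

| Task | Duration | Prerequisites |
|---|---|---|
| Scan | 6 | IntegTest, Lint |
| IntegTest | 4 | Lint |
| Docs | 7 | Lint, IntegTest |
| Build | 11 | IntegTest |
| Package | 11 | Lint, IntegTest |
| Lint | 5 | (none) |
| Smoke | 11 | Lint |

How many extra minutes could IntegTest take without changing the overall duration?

The longest chain is Lint→IntegTest→Build = 5+4+11 = 20; overall finish 20 minutes.
Longest path through IntegTest: 20 minutes (earliest finish 9, latest finish 9).
So IntegTest can slip 9 − 9 = 0 minutes.

0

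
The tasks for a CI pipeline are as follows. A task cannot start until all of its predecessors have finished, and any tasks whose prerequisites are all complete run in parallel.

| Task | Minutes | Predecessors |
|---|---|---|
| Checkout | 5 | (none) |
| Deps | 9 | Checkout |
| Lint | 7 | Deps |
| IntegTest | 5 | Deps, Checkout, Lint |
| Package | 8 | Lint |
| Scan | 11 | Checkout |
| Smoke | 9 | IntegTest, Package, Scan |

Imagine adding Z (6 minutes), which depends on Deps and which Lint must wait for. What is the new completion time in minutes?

Originally the job takes 38 minutes.
With Z inserted, Lint now waits for max(Deps, Z).
New critical path: Checkout→Deps→Z→Lint→Package→Smoke = 5+9+6+7+8+9 = 44 ⇒ 44 minutes.

44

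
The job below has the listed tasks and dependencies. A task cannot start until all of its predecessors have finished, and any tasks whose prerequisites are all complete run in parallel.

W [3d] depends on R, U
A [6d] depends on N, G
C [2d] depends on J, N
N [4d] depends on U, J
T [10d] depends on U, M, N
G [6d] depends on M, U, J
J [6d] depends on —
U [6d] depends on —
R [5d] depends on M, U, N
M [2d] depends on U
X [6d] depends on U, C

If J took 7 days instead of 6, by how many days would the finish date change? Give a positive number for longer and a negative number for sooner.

Baseline: J→N→T = 6+4+10 = 20 → 20 days.
J is on the critical path; changing it to 7 makes that path 21 days.
No other chain overtakes it, so the finish is 21 days.
Change in finish: 21 − 20 = +1 days.

1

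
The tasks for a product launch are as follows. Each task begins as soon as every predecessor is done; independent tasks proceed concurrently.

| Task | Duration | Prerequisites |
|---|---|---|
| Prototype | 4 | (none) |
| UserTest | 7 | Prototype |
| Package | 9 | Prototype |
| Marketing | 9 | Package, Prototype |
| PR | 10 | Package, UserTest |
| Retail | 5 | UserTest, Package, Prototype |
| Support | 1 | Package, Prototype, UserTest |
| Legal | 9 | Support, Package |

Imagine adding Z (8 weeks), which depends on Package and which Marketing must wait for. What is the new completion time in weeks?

Originally the job takes 23 weeks.
With Z inserted, Marketing now waits for max(Package, Prototype, Z).
New critical path: Prototype→Package→Z→Marketing = 4+9+8+9 = 30 ⇒ 30 weeks.

30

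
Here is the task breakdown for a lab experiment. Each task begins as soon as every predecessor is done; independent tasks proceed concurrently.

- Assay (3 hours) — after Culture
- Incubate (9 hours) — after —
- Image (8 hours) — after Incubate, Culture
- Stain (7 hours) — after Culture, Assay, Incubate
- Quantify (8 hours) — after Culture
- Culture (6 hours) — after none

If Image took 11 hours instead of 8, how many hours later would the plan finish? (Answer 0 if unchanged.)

The binding path is Incubate→Image = 9+8 = 17; finish at 17 hours.
Image lies on that path, so at 11 hours the path becomes 20 hours.
That remains the longest chain; total 20 hours.
Change in finish: 20 − 17 = +3 hours.

3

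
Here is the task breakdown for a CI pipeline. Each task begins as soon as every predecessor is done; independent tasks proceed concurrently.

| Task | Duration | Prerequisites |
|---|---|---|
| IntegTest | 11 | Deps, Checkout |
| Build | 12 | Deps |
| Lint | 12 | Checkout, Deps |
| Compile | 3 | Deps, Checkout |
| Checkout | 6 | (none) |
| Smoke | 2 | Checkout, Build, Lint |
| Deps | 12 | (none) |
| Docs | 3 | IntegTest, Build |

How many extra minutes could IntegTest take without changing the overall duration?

1

The longest chain is Deps→Build→Docs = 12+12+3 = 27; overall finish 27 minutes.
The longest chain containing IntegTest totals 26 minutes.
So IntegTest can slip 24 − 23 = 1 minute.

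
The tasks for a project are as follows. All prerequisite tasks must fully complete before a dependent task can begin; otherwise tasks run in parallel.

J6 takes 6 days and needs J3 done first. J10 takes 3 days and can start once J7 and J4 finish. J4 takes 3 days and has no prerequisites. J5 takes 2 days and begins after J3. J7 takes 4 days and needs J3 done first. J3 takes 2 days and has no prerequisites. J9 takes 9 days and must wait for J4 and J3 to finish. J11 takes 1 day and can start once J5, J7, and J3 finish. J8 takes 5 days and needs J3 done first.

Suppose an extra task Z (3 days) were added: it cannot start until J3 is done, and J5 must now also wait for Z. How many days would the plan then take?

12

Originally the plan takes 12 days.
With Z inserted, J5 now waits for max(J3, Z).
New critical path: J4→J9 = 3+9 = 12 ⇒ 12 days.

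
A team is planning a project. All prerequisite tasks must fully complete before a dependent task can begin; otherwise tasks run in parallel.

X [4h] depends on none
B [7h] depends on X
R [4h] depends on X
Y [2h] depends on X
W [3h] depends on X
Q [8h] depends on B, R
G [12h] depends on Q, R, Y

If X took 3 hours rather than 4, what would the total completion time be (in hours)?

The binding path is X→B→Q→G = 4+7+8+12 = 31; finish at 31 hours.
Since X is critical, the -1 change carries straight to that chain (now 30 hours).
That remains the longest chain; total 30 hours.

30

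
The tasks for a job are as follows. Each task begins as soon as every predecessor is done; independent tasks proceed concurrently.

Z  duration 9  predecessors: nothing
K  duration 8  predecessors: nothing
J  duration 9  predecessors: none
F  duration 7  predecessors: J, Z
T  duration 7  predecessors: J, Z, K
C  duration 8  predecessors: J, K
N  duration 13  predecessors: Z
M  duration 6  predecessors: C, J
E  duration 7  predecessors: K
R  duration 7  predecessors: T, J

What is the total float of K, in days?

1

The longest chain is Z→T→R = 9+7+7 = 23; overall finish 23 days.
Longest path through K: 22 days (earliest finish 8, latest finish 9).
Slack of K = 1 − 0 = 1 day.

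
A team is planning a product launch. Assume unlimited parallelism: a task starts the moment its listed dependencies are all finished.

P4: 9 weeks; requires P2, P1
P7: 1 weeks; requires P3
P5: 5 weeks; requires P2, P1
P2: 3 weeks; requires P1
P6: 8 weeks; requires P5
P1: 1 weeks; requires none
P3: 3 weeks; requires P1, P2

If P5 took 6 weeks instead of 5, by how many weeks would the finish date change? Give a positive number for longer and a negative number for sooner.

Actual critical path: P1→P2→P5→P6 = 1+3+5+8 = 17 ⇒ 17 weeks.
P5 is on the critical path; changing it to 6 makes that path 18 weeks.
The critical path is still P1→P2→P5→P6; finish is now 18 weeks.
Change in finish: 18 − 17 = +1 weeks.

1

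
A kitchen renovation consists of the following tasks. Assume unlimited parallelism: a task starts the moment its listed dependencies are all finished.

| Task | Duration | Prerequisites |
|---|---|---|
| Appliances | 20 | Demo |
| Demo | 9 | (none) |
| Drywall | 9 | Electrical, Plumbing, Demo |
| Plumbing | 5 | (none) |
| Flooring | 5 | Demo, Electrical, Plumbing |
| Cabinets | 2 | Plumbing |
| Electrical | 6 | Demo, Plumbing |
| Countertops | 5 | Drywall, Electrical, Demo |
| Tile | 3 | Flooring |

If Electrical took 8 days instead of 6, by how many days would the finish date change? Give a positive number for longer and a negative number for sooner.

2

Baseline: Demo→Electrical→Drywall→Countertops = 9+6+9+5 = 29 → 29 days.
Electrical is on the critical path; changing it to 8 makes that path 31 days.
The critical path is still Demo→Electrical→Drywall→Countertops; finish is now 31 days.
Change in finish: 31 − 29 = +2 days.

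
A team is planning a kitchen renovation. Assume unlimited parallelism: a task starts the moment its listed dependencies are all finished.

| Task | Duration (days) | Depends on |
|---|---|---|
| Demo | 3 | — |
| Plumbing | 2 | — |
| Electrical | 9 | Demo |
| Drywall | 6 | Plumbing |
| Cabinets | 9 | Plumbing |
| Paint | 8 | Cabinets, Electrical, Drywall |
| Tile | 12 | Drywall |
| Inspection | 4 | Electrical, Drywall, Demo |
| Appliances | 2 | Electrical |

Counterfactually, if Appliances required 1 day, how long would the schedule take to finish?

Critical path before the change: Demo→Electrical→Paint = 3+9+8 = 20 giving 20 days.
Appliances has 6 days of float (longest path through it is 14).
No other chain overtakes it, so the finish is 20 days.

20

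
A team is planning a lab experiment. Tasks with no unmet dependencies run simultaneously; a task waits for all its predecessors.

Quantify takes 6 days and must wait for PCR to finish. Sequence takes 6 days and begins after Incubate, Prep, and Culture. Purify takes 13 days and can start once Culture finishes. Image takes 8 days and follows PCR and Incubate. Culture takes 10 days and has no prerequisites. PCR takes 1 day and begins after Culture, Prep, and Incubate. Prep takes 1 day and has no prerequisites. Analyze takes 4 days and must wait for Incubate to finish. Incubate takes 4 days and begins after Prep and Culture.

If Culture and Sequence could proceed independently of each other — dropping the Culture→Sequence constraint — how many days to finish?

23

Before: longest chain Culture→Incubate→PCR→Image = 10+4+1+8 = 23, finish 23.
Dropping Culture→Sequence doesn't change Sequence's earliest start (14); another predecessor still binds.
The longest chain is now Culture→Incubate→PCR→Image = 10+4+1+8 = 23, so the job takes 23 days.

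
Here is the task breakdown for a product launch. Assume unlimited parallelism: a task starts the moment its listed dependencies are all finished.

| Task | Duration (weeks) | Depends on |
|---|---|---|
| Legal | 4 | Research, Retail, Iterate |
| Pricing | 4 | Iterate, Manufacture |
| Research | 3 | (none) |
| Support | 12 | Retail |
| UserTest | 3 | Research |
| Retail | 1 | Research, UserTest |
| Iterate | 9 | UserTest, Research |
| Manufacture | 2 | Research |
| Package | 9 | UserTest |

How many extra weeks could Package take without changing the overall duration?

Critical path: Research→UserTest→Iterate→Pricing = 3+3+9+4 = 19, so the finish is 19 weeks.
The longest chain containing Package totals 15 weeks.
So Package can slip 19 − 15 = 4 weeks.

4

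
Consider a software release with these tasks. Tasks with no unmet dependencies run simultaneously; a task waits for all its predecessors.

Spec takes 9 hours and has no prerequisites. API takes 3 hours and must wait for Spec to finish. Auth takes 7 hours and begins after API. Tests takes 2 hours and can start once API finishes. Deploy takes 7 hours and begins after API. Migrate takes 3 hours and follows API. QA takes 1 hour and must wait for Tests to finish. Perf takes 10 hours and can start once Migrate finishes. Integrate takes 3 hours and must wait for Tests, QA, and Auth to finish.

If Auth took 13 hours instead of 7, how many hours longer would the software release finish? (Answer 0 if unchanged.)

3

Critical path before the change: Spec→API→Migrate→Perf = 9+3+3+10 = 25 giving 25 hours.
Auth is off the critical path — its longest chain is 22 hours, giving 3 of slack.
The binding chain switches to Spec→API→Auth→Integrate = 9+3+13+3 = 28; finish 28 hours.
Change in finish: 28 − 25 = +3 hours.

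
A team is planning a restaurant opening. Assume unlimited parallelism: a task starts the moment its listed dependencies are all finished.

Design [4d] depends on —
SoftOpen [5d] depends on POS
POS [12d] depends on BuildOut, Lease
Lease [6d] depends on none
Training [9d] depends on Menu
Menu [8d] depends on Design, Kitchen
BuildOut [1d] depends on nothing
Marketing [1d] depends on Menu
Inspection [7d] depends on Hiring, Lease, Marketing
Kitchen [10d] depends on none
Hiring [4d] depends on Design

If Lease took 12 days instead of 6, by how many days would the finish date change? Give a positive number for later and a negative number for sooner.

Baseline: Kitchen→Menu→Training = 10+8+9 = 27 → 27 days.
Lease has 4 days of float (longest path through it is 23).
Now Lease→POS→SoftOpen = 12+12+5 = 29 is longest, so the finish becomes 29 days.
Change in finish: 29 − 27 = +2 days.

2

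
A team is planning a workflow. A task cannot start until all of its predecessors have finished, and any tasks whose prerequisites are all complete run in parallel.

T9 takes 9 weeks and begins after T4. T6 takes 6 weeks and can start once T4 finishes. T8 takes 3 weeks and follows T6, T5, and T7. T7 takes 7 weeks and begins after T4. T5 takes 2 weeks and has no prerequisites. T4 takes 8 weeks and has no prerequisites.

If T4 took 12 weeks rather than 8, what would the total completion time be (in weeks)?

22

Actual critical path: T4→T7→T8 = 8+7+3 = 18 ⇒ 18 weeks.
T4 lies on that path, so at 12 weeks the path becomes 22 weeks.
The critical path is still T4→T7→T8; finish is now 22 weeks.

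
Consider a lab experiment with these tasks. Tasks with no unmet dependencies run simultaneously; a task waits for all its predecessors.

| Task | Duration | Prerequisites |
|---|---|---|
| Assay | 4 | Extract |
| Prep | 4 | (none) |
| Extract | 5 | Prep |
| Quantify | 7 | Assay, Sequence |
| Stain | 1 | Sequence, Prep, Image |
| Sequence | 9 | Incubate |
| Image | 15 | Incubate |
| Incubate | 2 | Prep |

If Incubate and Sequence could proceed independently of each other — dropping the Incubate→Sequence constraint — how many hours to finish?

Original critical path: Prep→Incubate→Sequence→Quantify = 4+2+9+7 = 22 ⇒ 22 hours.
Without Incubate→Sequence, Sequence's earliest start moves from 6 to 0.
After: Prep→Incubate→Image→Stain = 4+2+15+1 = 22 → 22 hours.

22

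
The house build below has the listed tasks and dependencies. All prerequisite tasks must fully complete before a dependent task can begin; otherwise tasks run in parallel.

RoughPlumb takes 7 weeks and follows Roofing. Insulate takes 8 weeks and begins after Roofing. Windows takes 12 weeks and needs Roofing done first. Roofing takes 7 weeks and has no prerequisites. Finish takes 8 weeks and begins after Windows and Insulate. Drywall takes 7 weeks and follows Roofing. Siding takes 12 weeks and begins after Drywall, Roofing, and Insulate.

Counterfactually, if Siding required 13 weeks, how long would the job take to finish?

Critical path before the change: Roofing→Insulate→Siding = 7+8+12 = 27 giving 27 weeks.
Siding lies on that path, so at 13 weeks the path becomes 28 weeks.
That remains the longest chain; total 28 weeks.

28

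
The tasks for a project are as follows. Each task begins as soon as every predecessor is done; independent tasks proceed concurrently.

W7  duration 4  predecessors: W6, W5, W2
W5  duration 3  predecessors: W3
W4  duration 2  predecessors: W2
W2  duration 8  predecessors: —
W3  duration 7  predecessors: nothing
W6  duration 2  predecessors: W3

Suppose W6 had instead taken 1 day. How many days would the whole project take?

14

Actual critical path: W3→W5→W7 = 7+3+4 = 14 ⇒ 14 days.
The longest path through W6 is only 13 days, so W6 has float 1.
That remains the longest chain; total 14 days.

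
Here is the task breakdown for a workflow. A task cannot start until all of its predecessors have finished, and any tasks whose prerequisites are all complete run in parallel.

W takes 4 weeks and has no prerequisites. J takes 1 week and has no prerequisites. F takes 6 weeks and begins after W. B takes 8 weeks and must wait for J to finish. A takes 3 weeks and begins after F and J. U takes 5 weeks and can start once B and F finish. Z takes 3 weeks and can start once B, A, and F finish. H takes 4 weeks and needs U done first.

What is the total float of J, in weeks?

1

The longest chain is W→F→U→H = 4+6+5+4 = 19; overall finish 19 weeks.
Longest path through J: 18 weeks (earliest finish 1, latest finish 2).
So J can slip 2 − 1 = 1 week.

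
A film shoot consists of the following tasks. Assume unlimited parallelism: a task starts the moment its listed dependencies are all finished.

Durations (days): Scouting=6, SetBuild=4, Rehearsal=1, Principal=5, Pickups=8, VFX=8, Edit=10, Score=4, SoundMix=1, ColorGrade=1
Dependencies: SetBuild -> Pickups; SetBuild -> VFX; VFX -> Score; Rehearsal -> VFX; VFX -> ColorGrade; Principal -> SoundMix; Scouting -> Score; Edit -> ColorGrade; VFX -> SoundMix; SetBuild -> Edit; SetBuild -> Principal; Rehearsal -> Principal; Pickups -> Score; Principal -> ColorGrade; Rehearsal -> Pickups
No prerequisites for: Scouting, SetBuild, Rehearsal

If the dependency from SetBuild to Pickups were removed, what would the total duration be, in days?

16

Before: longest chain SetBuild→Pickups→Score = 4+8+4 = 16, finish 16.
Without SetBuild→Pickups, Pickups's earliest start moves from 4 to 1.
After: SetBuild→VFX→Score = 4+8+4 = 16 → 16 days.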